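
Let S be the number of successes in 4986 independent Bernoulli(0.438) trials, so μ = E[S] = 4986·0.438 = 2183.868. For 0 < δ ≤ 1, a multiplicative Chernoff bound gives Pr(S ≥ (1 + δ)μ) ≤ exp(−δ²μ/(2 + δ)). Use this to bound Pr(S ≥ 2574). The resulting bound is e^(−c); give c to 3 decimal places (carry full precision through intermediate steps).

31.990

Write 2574 = (1 + δ)μ, so δ = 2574/2183.868 − 1 = 0.1786427…
Then the exponent is δ²μ/(2 + δ) = (2574 − μ)² / (μ·(2 + δ)) = 31.989744.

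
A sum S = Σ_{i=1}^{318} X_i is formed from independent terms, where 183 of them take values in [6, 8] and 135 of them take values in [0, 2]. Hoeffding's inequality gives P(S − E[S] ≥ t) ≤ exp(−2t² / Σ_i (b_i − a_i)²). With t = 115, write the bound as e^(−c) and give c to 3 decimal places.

20.794

Σ(b_i − a_i)² = 183·2² + 135·2² = 1272.
c = 2t² / 1272 = 2·115² / 1272 = 20.7940.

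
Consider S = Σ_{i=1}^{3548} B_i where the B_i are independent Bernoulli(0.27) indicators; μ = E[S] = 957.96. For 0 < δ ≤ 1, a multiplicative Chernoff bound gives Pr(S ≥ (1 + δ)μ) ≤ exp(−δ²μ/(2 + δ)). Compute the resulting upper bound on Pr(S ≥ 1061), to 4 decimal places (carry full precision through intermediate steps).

Write 1061 = (1 + δ)μ, so δ = 1061/957.96 − 1 = 0.1075619…
Then the exponent is δ²μ/(2 + δ) = (1061 − μ)² / (μ·(2 + δ)) = 5.258768.
Bound = exp(−5.258768) = 0.00520.

0.0052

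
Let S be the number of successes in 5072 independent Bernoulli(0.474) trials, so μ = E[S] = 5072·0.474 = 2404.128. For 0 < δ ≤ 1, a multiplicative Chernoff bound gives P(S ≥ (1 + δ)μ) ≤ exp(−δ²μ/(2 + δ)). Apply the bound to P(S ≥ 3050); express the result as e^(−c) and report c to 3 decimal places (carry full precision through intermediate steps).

Write 3050 = (1 + δ)μ, so δ = 3050/2404.128 − 1 = 0.2686513…
Then the exponent is δ²μ/(2 + δ) = (3050 − μ)² / (μ·(2 + δ)) = 76.483471.

76.483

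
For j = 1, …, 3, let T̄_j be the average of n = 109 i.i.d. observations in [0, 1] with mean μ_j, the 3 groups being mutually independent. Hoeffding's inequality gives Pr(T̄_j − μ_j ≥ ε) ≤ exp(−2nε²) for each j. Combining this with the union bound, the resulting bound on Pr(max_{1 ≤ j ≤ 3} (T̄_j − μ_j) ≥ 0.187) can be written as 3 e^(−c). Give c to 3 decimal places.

Union bound over the 3 events: Pr(max_{1 ≤ j ≤ 3} (T̄_j − μ_j) ≥ 0.187) ≤ 3·exp(−2nε²) = 3 exp(−2·109·0.187²).
So c = 2·109·0.187² = 7.6232.

7.623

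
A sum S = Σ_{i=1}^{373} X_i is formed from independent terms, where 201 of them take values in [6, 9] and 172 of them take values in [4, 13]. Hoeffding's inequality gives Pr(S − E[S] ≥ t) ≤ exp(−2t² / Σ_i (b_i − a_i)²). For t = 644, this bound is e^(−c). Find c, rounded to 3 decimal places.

Σ(b_i − a_i)² = 201·3² + 172·9² = 15741.
c = 2t² / 15741 = 2·644² / 15741 = 52.6950.

52.695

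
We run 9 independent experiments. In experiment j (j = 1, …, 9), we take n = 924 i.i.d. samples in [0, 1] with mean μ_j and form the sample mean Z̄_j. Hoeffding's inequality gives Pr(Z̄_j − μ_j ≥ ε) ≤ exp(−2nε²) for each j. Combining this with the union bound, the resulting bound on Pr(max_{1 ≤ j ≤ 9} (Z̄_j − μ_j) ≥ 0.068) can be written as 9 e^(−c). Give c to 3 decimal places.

8.545

Union bound over the 9 events: Pr(max_{1 ≤ j ≤ 9} (Z̄_j − μ_j) ≥ 0.068) ≤ 9·exp(−2nε²) = 9 exp(−2·924·0.068²).
So c = 2·924·0.068² = 8.5452.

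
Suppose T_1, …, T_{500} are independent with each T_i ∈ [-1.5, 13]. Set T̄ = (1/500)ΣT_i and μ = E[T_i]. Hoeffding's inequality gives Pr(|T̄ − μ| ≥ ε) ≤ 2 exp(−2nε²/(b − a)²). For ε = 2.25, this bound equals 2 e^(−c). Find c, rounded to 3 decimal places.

24.078

c = 2nε²/(b − a)² = 2·500·2.25² / 14.5² = 24.0785.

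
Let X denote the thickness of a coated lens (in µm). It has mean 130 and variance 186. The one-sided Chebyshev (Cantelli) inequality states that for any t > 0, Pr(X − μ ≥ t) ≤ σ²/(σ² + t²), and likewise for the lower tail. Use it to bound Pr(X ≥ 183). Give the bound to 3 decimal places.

0.062

Here σ² = 186 and t = 53, so σ² + t² = 2995.
Cantelli's bound: 186/2995 = 0.0621.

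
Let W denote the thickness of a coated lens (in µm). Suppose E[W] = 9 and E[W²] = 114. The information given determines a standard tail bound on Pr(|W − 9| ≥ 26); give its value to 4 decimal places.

The first two moments determine the variance, so Chebyshev's inequality is the sharpest standard bound available.
Var(W) = E[W²] − (E[W])² = 114 − 81 = 33.
Chebyshev's inequality: Pr(|W − μ| ≥ t) ≤ Var(W)/t² = 33/676 = 0.0488.

0.0488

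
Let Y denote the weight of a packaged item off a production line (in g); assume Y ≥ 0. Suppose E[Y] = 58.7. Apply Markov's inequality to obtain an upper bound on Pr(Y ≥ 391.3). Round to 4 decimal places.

Markov's inequality: for a non-negative random variable, Pr(Y ≥ a) ≤ E[Y]/a.
Here E[Y] = 58.7 and a = 391.3, so the bound is 58.7/391.3 = 0.1500.

0.1500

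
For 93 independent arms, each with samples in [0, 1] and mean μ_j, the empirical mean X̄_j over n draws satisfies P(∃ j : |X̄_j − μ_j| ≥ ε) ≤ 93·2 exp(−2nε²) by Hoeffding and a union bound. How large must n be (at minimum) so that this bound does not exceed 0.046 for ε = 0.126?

262

Need 2·93·exp(−2nε²) ≤ 0.046, i.e. exp(−2nε²) ≤ 0.046/186.
So 2nε² ≥ ln(186/0.046) = 8.304861.
Hence n ≥ 8.304861/(2·0.126²) = 261.554.
The smallest integer n is 262.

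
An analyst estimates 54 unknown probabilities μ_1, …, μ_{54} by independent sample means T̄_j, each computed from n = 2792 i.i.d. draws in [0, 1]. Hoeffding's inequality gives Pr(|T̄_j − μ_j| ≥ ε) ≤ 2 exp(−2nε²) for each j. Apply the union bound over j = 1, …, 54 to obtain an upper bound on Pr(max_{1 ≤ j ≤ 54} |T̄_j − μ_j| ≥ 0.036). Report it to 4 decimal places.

0.0777

Per-experiment Hoeffding bound: 2·exp(−2·2792·0.036²) = 2·exp(−7.23686) = 0.0014391.
Union bound over 54 events: 54·0.0014391 = 0.07771.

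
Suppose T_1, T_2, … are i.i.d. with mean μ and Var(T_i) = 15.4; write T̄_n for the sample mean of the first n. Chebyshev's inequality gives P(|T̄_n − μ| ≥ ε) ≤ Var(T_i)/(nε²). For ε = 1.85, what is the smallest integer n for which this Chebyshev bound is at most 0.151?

30

Require 15.4/(n·1.85²) ≤ 0.151, i.e. n ≥ 15.4/(0.151·1.85²) = 29.799.
The smallest integer n is 30.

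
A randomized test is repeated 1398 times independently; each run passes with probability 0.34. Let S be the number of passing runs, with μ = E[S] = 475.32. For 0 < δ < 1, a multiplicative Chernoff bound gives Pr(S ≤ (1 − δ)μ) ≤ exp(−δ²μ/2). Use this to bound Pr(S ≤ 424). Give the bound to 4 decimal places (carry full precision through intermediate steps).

Write 424 = (1 − δ)μ, so δ = 1 − 424/475.32 = 0.1079694…
Then the exponent is δ²μ/2 = (μ − 424)²/(2μ) = 2.770494.
Bound = exp(−2.770494) = 0.06263.

0.0626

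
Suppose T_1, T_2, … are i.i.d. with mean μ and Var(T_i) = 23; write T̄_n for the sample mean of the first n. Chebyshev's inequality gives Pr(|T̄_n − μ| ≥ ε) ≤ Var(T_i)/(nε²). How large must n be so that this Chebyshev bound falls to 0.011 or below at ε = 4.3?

Require 23/(n·4.3²) ≤ 0.011, i.e. n ≥ 23/(0.011·4.3²) = 113.083.
The smallest integer n is 114.

114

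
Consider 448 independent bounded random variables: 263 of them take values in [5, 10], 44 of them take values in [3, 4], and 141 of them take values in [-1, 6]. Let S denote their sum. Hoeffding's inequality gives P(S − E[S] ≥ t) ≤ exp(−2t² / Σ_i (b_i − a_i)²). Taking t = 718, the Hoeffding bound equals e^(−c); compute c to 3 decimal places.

Σ(b_i − a_i)² = 263·5² + 44·1² + 141·7² = 13528.
c = 2t² / 13528 = 2·718² / 13528 = 76.2158.

76.216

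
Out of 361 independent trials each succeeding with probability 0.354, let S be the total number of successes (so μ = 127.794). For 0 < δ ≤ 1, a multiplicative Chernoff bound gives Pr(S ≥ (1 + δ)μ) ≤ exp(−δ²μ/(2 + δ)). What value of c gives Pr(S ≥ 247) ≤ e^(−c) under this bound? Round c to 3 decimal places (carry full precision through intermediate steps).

37.914

Write 247 = (1 + δ)μ, so δ = 247/127.794 − 1 = 0.9327981…
Then the exponent is δ²μ/(2 + δ) = (247 − μ)² / (μ·(2 + δ)) = 37.914349.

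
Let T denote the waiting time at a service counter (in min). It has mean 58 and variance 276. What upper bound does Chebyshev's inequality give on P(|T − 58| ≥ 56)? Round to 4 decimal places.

0.0880

Chebyshev: P(|T − μ| ≥ t) ≤ Var(T)/t².
Bound = 276 / 3136 = 0.0880.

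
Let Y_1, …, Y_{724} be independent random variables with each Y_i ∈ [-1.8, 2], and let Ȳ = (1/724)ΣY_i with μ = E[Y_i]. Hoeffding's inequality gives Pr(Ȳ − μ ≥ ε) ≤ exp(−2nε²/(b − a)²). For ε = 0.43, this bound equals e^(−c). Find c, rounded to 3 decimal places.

c = 2nε²/(b − a)² = 2·724·0.43² / 3.8² = 18.5412.

18.541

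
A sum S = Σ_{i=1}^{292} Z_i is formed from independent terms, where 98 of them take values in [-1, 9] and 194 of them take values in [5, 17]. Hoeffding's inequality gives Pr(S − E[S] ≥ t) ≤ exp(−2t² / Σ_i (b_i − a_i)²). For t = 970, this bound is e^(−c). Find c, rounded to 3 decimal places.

Σ(b_i − a_i)² = 98·10² + 194·12² = 37736.
c = 2t² / 37736 = 2·970² / 37736 = 49.8675.

49.868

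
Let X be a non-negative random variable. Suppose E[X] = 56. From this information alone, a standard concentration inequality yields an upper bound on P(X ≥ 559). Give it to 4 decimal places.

Only the mean of a non-negative variable is known, so Markov's inequality is the applicable tail bound.
Markov's inequality: for a non-negative random variable, P(X ≥ a) ≤ E[X]/a.
Here E[X] = 56 and a = 559, so the bound is 56/559 = 0.1002.

0.1002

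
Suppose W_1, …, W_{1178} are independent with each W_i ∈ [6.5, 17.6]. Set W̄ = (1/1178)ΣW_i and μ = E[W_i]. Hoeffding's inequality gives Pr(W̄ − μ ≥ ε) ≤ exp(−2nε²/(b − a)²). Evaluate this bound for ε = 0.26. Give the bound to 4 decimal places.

Exponent: 2nε²/(b − a)² = 2·1178·0.26² / 11.1² = 1.29264.
Bound = exp(−1.29264) = 0.27455.

0.2745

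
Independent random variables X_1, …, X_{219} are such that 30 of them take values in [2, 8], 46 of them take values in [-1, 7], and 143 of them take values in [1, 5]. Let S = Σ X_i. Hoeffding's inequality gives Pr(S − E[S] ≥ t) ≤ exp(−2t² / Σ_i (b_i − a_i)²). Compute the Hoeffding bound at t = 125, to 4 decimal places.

Σ(b_i − a_i)² = 30·6² + 46·8² + 143·4² = 6312.
Exponent = 2·125² / 6312 = 4.95089.
Bound = exp(−4.95089) = 0.00708.

0.0071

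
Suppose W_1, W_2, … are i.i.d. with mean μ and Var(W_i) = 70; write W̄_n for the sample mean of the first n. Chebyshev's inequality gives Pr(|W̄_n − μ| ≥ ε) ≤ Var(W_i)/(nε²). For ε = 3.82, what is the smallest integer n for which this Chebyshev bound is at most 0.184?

27

Require 70/(n·3.82²) ≤ 0.184, i.e. n ≥ 70/(0.184·3.82²) = 26.071.
The smallest integer n is 27.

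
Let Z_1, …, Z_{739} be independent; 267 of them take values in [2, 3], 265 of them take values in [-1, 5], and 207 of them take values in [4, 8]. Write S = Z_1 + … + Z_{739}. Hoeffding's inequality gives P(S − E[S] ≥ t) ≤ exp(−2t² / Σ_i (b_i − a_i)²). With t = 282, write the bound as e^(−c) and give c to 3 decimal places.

12.123

Σ(b_i − a_i)² = 267·1² + 265·6² + 207·4² = 13119.
c = 2t² / 13119 = 2·282² / 13119 = 12.1235.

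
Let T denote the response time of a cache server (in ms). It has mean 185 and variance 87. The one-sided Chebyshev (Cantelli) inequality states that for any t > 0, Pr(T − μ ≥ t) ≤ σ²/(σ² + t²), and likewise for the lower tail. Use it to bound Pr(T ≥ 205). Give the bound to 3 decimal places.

0.179

Here σ² = 87 and t = 20, so σ² + t² = 487.
Cantelli's bound: 87/487 = 0.1786.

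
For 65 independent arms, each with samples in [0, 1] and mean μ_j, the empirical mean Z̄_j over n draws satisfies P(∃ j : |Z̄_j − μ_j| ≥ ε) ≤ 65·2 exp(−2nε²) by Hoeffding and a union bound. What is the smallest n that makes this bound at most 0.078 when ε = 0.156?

153

Need 2·65·exp(−2nε²) ≤ 0.078, i.e. exp(−2nε²) ≤ 0.078/130.
So 2nε² ≥ ln(130/0.078) = 7.418581.
Hence n ≥ 7.418581/(2·0.156²) = 152.420.
The smallest integer n is 153.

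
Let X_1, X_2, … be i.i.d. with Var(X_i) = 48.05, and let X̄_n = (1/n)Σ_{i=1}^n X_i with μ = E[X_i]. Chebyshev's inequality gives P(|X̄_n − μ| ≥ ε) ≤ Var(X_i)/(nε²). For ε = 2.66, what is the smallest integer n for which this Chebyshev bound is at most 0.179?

Require 48.05/(n·2.66²) ≤ 0.179, i.e. n ≥ 48.05/(0.179·2.66²) = 37.938.
The smallest integer n is 38.

38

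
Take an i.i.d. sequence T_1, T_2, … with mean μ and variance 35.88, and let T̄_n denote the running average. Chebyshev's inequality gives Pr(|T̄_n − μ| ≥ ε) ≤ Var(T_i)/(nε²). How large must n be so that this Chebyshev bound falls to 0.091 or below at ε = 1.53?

169

Require 35.88/(n·1.53²) ≤ 0.091, i.e. n ≥ 35.88/(0.091·1.53²) = 168.433.
The smallest integer n is 169.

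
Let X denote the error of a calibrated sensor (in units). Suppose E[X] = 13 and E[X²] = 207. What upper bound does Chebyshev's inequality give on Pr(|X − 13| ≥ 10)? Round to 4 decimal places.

0.3800

Var(X) = E[X²] − (E[X])² = 207 − 169 = 38.
Chebyshev's inequality: Pr(|X − μ| ≥ t) ≤ Var(X)/t² = 38/100 = 0.3800.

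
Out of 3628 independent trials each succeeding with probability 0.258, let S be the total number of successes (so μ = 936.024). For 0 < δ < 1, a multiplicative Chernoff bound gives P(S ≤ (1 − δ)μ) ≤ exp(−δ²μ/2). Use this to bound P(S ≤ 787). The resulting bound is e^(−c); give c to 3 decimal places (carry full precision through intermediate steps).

Write 787 = (1 − δ)μ, so δ = 1 − 787/936.024 = 0.1592096…
Then the exponent is δ²μ/2 = (μ − 787)²/(2μ) = 11.863025.

11.863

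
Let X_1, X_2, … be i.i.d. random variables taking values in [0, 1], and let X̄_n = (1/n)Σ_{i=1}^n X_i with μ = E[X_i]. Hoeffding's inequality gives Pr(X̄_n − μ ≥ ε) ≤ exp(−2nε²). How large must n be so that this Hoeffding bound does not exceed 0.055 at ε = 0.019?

Require exp(−2nε²) ≤ 0.055, i.e. 2nε² ≥ ln(1/0.055) = 2.900422.
So n ≥ 2.900422 / (2·0.019²) = 4017.205.
The smallest integer n is 4018.

4018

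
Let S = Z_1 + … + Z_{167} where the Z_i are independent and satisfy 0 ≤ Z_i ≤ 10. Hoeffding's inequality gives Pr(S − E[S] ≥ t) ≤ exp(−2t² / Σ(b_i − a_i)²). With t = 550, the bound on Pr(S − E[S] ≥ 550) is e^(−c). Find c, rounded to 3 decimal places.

Σ(b_i − a_i)² = 167·(10)² = 16700.
c = 2t²/16700 = 2·550²/16700 = 36.2275.

36.228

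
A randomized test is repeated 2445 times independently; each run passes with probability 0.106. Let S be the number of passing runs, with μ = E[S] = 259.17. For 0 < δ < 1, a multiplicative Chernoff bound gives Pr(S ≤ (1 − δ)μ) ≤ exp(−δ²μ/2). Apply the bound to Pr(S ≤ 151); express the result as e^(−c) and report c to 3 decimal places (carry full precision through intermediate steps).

Write 151 = (1 − δ)μ, so δ = 1 − 151/259.17 = 0.4173708…
Then the exponent is δ²μ/2 = (μ − 151)²/(2μ) = 22.573502.

22.574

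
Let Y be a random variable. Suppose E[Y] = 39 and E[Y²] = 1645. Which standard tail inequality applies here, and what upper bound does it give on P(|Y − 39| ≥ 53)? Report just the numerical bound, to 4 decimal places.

0.0441

The first two moments determine the variance, so Chebyshev's inequality is the sharpest standard bound available.
Var(Y) = E[Y²] − (E[Y])² = 1645 − 1521 = 124.
Chebyshev's inequality: P(|Y − μ| ≥ t) ≤ Var(Y)/t² = 124/2809 = 0.0441.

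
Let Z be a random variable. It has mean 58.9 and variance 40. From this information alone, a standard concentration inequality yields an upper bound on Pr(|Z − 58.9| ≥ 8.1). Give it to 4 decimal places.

Mean and variance are known, so Chebyshev's inequality applies.
Chebyshev: Pr(|Z − μ| ≥ t) ≤ Var(Z)/t².
Bound = 40 / 65.61 = 0.6097.

0.6097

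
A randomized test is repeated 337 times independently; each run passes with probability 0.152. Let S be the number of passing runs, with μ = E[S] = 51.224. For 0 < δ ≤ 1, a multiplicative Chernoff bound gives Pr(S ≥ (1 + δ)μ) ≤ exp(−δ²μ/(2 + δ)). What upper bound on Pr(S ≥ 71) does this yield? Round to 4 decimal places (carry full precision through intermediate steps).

0.0408

Write 71 = (1 + δ)μ, so δ = 71/51.224 − 1 = 0.386069…
Then the exponent is δ²μ/(2 + δ) = (71 − μ)² / (μ·(2 + δ)) = 3.199782.
Bound = exp(−3.199782) = 0.04077.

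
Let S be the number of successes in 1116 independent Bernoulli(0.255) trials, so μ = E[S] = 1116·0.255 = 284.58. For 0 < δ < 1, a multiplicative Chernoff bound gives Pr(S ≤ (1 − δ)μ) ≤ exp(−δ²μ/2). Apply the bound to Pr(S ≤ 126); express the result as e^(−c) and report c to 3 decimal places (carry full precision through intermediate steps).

44.184

Write 126 = (1 − δ)μ, so δ = 1 − 126/284.58 = 0.5572423…
Then the exponent is δ²μ/2 = (μ − 126)²/(2μ) = 44.183738.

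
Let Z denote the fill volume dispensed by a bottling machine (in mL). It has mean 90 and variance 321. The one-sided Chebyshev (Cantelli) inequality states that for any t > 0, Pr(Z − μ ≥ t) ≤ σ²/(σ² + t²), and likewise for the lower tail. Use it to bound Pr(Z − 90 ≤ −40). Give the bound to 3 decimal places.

Here σ² = 321 and t = 40, so σ² + t² = 1921.
Cantelli's bound: 321/1921 = 0.1671.

0.167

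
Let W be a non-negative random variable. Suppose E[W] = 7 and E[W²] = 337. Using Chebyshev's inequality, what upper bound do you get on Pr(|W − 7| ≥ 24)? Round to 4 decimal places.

0.5000

Var(W) = E[W²] − (E[W])² = 337 − 49 = 288.
Chebyshev's inequality: Pr(|W − μ| ≥ t) ≤ Var(W)/t² = 288/576 = 0.5000.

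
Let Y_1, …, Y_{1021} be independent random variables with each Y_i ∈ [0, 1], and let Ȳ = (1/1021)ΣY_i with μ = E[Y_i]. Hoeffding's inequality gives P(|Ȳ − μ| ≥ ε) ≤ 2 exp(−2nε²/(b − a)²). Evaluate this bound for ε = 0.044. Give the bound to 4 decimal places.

Exponent: 2nε²/(b − a)² = 2·1021·0.044² / 1² = 3.95331.
Bound = 2·exp(−3.95331) = 0.03838.

0.0384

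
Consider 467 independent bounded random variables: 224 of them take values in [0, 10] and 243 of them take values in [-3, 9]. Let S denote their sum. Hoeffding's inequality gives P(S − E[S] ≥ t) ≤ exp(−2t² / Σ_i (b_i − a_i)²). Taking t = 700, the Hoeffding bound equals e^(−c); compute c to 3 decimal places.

Σ(b_i − a_i)² = 224·10² + 243·12² = 57392.
c = 2t² / 57392 = 2·700² / 57392 = 17.0756.

17.076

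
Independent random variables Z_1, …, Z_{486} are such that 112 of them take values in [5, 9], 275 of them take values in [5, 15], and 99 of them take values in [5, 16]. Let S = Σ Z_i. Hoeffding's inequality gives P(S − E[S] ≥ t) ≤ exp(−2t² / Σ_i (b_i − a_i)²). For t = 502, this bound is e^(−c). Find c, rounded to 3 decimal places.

Σ(b_i − a_i)² = 112·4² + 275·10² + 99·11² = 41271.
c = 2t² / 41271 = 2·502² / 41271 = 12.2122.

12.212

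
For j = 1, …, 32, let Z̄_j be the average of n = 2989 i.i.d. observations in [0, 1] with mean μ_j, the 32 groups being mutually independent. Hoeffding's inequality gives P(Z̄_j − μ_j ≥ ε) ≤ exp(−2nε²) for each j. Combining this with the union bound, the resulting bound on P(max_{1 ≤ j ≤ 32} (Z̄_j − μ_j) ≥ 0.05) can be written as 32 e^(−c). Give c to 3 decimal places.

Union bound over the 32 events: P(max_{1 ≤ j ≤ 32} (Z̄_j − μ_j) ≥ 0.05) ≤ 32·exp(−2nε²) = 32 exp(−2·2989·0.05²).
So c = 2·2989·0.05² = 14.9450.

14.945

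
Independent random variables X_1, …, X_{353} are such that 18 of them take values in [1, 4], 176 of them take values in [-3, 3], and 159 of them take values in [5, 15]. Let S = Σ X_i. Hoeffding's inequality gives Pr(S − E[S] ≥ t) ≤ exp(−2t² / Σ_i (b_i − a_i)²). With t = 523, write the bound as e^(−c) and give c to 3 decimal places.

24.424

Σ(b_i − a_i)² = 18·3² + 176·6² + 159·10² = 22398.
c = 2t² / 22398 = 2·523² / 22398 = 24.4244.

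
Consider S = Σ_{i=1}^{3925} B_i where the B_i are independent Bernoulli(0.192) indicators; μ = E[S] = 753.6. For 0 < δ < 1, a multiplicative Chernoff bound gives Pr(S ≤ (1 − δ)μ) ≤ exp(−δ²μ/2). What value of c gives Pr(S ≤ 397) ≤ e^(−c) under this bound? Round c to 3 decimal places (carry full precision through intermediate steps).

Write 397 = (1 − δ)μ, so δ = 1 − 397/753.6 = 0.4731953…
Then the exponent is δ²μ/2 = (μ − 397)²/(2μ) = 84.370727.

84.371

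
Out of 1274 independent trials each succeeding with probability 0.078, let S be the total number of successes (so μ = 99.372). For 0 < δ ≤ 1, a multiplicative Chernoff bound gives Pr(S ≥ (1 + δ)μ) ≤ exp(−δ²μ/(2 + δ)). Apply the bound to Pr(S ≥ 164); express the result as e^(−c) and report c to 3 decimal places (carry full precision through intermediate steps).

Write 164 = (1 + δ)μ, so δ = 164/99.372 − 1 = 0.6503643…
Then the exponent is δ²μ/(2 + δ) = (164 − μ)² / (μ·(2 + δ)) = 15.858855.

15.859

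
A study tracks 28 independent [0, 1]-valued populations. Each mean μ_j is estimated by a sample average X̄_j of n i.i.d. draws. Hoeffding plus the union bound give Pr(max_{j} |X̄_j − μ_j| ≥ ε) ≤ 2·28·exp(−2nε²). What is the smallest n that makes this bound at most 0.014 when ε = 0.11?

Need 2·28·exp(−2nε²) ≤ 0.014, i.e. exp(−2nε²) ≤ 0.014/56.
So 2nε² ≥ ln(56/0.014) = 8.294050.
Hence n ≥ 8.294050/(2·0.11²) = 342.729.
The smallest integer n is 343.

343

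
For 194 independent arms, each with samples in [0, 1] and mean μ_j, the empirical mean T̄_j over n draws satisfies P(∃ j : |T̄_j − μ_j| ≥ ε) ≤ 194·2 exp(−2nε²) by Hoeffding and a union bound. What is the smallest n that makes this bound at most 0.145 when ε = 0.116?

294

Need 2·194·exp(−2nε²) ≤ 0.145, i.e. exp(−2nε²) ≤ 0.145/388.
So 2nε² ≥ ln(388/0.145) = 7.892027.
Hence n ≥ 7.892027/(2·0.116²) = 293.253.
The smallest integer n is 294.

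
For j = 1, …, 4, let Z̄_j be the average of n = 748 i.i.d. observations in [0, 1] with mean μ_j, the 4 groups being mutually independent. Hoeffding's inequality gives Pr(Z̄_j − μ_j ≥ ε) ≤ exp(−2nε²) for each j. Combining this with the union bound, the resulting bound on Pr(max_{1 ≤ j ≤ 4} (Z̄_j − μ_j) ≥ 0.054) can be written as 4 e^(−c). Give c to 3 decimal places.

Union bound over the 4 events: Pr(max_{1 ≤ j ≤ 4} (Z̄_j − μ_j) ≥ 0.054) ≤ 4·exp(−2nε²) = 4 exp(−2·748·0.054²).
So c = 2·748·0.054² = 4.3623.

4.362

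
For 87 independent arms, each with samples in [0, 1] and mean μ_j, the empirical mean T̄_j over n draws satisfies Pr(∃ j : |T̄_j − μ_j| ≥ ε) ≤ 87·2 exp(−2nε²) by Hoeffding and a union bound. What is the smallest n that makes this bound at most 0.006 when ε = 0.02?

12844

Need 2·87·exp(−2nε²) ≤ 0.006, i.e. exp(−2nε²) ≤ 0.006/174.
So 2nε² ≥ ln(174/0.006) = 10.275051.
Hence n ≥ 10.275051/(2·0.02²) = 12843.814.
The smallest integer n is 12844.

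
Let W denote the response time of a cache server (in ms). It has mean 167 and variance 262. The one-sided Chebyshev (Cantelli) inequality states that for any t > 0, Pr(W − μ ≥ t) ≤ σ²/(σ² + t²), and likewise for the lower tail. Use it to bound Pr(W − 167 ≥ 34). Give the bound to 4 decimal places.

Here σ² = 262 and t = 34, so σ² + t² = 1418.
Cantelli's bound: 262/1418 = 0.1848.

0.1848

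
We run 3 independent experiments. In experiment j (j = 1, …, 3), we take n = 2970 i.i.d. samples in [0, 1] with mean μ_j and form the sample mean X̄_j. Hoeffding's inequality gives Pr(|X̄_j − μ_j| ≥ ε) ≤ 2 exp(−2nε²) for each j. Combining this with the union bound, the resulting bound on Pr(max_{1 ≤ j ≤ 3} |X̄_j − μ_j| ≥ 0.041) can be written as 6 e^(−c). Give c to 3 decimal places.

9.985

Union bound over the 3 events: Pr(max_{1 ≤ j ≤ 3} |X̄_j − μ_j| ≥ 0.041) ≤ 3·2·exp(−2nε²) = 6 exp(−2·2970·0.041²).
So c = 2·2970·0.041² = 9.9851.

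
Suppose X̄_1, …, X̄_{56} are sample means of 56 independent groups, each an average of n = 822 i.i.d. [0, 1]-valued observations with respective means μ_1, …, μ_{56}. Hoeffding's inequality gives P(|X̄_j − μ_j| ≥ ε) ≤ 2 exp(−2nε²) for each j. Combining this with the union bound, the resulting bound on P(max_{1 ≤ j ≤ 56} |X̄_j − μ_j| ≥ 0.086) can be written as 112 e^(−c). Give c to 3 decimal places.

12.159

Union bound over the 56 events: P(max_{1 ≤ j ≤ 56} |X̄_j − μ_j| ≥ 0.086) ≤ 56·2·exp(−2nε²) = 112 exp(−2·822·0.086²).
So c = 2·822·0.086² = 12.1590.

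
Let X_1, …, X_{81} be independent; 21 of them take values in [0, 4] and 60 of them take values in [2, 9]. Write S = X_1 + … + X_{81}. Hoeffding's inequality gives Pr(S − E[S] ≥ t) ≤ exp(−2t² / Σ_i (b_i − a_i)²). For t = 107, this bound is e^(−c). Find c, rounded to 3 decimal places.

6.990

Σ(b_i − a_i)² = 21·4² + 60·7² = 3276.
c = 2t² / 3276 = 2·107² / 3276 = 6.9896.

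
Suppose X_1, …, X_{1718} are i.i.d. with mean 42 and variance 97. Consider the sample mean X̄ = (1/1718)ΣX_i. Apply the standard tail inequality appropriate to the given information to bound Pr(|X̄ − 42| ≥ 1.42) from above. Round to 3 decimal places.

0.028

With mean and variance of each term known, Chebyshev's inequality bounds the deviation of the sum (or sample mean).
Var(X̄) = Var(X_i)/n = 97/1718 = 0.056461.
Chebyshev: Pr(|X̄ − 42| ≥ 1.42) ≤ Var(X̄)/(1.42)² = 97/(1718·1.42²) = 0.0280.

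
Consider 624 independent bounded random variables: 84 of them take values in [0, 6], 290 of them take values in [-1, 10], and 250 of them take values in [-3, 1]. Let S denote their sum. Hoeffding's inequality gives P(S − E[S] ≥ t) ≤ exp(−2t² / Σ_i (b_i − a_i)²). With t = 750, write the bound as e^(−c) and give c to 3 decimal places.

Σ(b_i − a_i)² = 84·6² + 290·11² + 250·4² = 42114.
c = 2t² / 42114 = 2·750² / 42114 = 26.7132.

26.713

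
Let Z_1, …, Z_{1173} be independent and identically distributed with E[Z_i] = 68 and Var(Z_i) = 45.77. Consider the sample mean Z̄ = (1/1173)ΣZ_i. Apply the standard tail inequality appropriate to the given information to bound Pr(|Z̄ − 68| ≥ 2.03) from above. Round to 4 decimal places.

With mean and variance of each term known, Chebyshev's inequality bounds the deviation of the sum (or sample mean).
Var(Z̄) = Var(Z_i)/n = 45.77/1173 = 0.03902.
Chebyshev: Pr(|Z̄ − 68| ≥ 2.03) ≤ Var(Z̄)/(2.03)² = 45.77/(1173·2.03²) = 0.0095.

0.0095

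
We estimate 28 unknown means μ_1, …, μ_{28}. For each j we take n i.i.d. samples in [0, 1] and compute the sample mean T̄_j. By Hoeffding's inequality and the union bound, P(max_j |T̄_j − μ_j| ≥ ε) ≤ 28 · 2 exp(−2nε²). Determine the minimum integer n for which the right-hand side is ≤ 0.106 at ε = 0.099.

Need 2·28·exp(−2nε²) ≤ 0.106, i.e. exp(−2nε²) ≤ 0.106/56.
So 2nε² ≥ ln(56/0.106) = 6.269668.
Hence n ≥ 6.269668/(2·0.099²) = 319.848.
The smallest integer n is 320.

320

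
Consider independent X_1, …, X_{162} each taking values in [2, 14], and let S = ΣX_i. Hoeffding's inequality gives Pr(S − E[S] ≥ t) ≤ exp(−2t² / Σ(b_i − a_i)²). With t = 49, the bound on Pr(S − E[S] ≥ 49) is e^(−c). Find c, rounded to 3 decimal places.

Σ(b_i − a_i)² = 162·(12)² = 23328.
c = 2t²/23328 = 2·49²/23328 = 0.2058.

0.206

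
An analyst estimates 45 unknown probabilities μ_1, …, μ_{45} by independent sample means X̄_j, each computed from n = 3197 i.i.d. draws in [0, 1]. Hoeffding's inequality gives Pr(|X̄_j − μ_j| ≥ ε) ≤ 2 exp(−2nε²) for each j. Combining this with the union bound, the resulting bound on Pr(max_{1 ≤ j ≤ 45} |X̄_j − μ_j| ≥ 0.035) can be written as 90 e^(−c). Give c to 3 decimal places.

Union bound over the 45 events: Pr(max_{1 ≤ j ≤ 45} |X̄_j − μ_j| ≥ 0.035) ≤ 45·2·exp(−2nε²) = 90 exp(−2·3197·0.035²).
So c = 2·3197·0.035² = 7.8327.

7.833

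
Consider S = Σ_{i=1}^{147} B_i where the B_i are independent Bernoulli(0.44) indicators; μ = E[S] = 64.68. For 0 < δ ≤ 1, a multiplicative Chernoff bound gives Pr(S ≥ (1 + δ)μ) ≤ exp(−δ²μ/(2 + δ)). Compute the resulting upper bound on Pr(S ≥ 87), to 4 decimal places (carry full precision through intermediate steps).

0.0375

Write 87 = (1 + δ)μ, so δ = 87/64.68 − 1 = 0.3450835…
Then the exponent is δ²μ/(2 + δ) = (87 − μ)² / (μ·(2 + δ)) = 3.284430.
Bound = exp(−3.284430) = 0.03746.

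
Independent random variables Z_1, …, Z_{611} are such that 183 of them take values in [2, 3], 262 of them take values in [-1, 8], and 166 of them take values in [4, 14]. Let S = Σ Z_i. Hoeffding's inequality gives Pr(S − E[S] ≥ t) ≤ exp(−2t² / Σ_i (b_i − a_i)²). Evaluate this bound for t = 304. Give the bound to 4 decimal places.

Σ(b_i − a_i)² = 183·1² + 262·9² + 166·10² = 38005.
Exponent = 2·304² / 38005 = 4.86336.
Bound = exp(−4.86336) = 0.00772.

0.0077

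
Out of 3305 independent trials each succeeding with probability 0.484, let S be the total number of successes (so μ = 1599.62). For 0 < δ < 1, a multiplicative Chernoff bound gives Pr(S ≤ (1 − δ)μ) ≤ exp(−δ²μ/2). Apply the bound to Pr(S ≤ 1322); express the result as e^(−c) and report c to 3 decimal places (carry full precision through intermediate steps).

24.091

Write 1322 = (1 − δ)μ, so δ = 1 − 1322/1599.62 = 0.1735537…
Then the exponent is δ²μ/2 = (μ − 1322)²/(2μ) = 24.090992.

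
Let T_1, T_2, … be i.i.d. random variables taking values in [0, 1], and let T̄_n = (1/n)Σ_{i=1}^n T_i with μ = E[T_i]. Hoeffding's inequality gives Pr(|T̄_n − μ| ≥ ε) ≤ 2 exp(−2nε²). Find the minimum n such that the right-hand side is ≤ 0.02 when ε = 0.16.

Require 2·exp(−2nε²) ≤ 0.02, i.e. 2nε² ≥ ln(2/0.02) = 4.605170.
So n ≥ 4.605170 / (2·0.16²) = 89.945.
The smallest integer n is 90.

90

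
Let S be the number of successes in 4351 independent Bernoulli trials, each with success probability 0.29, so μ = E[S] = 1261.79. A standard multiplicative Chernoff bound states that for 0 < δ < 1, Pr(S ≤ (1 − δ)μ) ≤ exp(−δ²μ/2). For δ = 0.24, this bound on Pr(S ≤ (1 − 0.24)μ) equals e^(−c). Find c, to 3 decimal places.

36.340

c = δ²μ/2 = 0.24²·1261.79/2 = 36.3396.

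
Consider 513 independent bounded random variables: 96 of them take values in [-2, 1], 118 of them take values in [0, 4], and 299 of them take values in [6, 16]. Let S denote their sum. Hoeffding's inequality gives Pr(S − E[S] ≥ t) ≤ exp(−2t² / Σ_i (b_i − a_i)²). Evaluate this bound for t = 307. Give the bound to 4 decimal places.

0.0031

Σ(b_i − a_i)² = 96·3² + 118·4² + 299·10² = 32652.
Exponent = 2·307² / 32652 = 5.77294.
Bound = exp(−5.77294) = 0.00311.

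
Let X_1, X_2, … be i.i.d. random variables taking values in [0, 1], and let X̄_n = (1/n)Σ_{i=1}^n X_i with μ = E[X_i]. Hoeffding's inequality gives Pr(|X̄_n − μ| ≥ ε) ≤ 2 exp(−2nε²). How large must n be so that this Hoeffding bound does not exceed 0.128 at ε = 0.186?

Require 2·exp(−2nε²) ≤ 0.128, i.e. 2nε² ≥ ln(2/0.128) = 2.748872.
So n ≥ 2.748872 / (2·0.186²) = 39.728.
The smallest integer n is 40.

40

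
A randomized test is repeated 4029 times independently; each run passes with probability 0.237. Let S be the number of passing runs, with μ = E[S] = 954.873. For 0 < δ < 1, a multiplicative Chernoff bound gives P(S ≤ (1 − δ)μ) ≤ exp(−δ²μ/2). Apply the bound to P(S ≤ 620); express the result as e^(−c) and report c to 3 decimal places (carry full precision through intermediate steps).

58.720

Write 620 = (1 − δ)μ, so δ = 1 − 620/954.873 = 0.350699…
Then the exponent is δ²μ/2 = (μ − 620)²/(2μ) = 58.719812.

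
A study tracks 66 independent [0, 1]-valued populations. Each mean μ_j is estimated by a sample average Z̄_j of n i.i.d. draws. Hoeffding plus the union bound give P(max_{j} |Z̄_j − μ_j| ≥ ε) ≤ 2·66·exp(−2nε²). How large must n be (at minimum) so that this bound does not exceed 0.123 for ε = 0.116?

260

Need 2·66·exp(−2nε²) ≤ 0.123, i.e. exp(−2nε²) ≤ 0.123/132.
So 2nε² ≥ ln(132/0.123) = 6.978373.
Hence n ≥ 6.978373/(2·0.116²) = 259.303.
The smallest integer n is 260.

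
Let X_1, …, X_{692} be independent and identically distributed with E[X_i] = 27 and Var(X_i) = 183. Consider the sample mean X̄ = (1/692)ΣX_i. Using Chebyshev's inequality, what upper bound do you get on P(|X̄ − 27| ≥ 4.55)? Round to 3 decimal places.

0.013

Var(X̄) = Var(X_i)/n = 183/692 = 0.26445.
Chebyshev: P(|X̄ − 27| ≥ 4.55) ≤ Var(X̄)/(4.55)² = 183/(692·4.55²) = 0.0128.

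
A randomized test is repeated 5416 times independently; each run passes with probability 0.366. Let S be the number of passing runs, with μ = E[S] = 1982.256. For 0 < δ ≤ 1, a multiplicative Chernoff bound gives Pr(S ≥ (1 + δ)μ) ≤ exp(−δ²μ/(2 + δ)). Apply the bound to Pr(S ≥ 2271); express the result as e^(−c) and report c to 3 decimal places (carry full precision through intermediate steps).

19.602

Write 2271 = (1 + δ)μ, so δ = 2271/1982.256 − 1 = 0.1456643…
Then the exponent is δ²μ/(2 + δ) = (2271 − μ)² / (μ·(2 + δ)) = 19.602182.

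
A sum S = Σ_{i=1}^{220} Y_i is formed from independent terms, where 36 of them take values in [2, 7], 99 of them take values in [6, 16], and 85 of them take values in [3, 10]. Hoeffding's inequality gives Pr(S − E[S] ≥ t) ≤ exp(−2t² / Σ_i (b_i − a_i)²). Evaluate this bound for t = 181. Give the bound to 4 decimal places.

0.0125

Σ(b_i − a_i)² = 36·5² + 99·10² + 85·7² = 14965.
Exponent = 2·181² / 14965 = 4.37835.
Bound = exp(−4.37835) = 0.01255.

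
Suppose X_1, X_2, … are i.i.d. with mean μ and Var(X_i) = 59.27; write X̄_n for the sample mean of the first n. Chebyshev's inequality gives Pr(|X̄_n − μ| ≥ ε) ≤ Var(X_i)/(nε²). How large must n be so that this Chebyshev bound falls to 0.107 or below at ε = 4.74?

25

Require 59.27/(n·4.74²) ≤ 0.107, i.e. n ≥ 59.27/(0.107·4.74²) = 24.654.
The smallest integer n is 25.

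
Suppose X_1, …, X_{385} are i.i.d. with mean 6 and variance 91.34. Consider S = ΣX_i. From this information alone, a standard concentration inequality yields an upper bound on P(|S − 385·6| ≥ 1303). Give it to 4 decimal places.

0.0207

With mean and variance of each term known, Chebyshev's inequality bounds the deviation of the sum (or sample mean).
Var(S) = n·Var(X_i) = 385·91.34 = 35165.9.
Chebyshev: P(|S − 385·6| ≥ 1303) ≤ Var(S)/1303² = 35165.9/1697809 = 0.0207.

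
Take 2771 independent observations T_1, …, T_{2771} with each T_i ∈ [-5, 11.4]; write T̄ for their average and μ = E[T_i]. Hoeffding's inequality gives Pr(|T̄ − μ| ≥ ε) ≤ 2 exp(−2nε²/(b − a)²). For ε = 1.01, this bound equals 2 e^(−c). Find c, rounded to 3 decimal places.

c = 2nε²/(b − a)² = 2·2771·1.01² / 16.4² = 21.0195.

21.019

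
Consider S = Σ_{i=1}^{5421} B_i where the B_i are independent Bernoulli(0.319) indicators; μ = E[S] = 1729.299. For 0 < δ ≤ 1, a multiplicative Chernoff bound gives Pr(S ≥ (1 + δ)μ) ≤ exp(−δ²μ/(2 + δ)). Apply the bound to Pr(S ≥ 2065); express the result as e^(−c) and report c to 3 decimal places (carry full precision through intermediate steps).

Write 2065 = (1 + δ)μ, so δ = 2065/1729.299 − 1 = 0.1941255…
Then the exponent is δ²μ/(2 + δ) = (2065 − μ)² / (μ·(2 + δ)) = 29.701181.

29.701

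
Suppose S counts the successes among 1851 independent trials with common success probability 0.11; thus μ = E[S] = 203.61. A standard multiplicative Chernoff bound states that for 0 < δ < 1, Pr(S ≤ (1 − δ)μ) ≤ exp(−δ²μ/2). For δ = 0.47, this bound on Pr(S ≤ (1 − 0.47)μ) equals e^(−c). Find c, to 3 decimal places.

22.489

c = δ²μ/2 = 0.47²·203.61/2 = 22.4887.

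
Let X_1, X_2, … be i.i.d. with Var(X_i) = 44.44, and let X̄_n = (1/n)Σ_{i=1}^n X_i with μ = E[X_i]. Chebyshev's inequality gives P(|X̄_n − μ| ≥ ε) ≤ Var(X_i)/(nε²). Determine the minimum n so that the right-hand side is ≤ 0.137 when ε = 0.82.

483

Require 44.44/(n·0.82²) ≤ 0.137, i.e. n ≥ 44.44/(0.137·0.82²) = 482.421.
The smallest integer n is 483.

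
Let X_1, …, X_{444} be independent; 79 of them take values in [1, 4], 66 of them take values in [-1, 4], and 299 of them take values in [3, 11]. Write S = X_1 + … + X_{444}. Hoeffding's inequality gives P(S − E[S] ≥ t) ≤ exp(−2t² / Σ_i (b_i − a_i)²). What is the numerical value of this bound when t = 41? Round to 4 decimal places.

0.8552

Σ(b_i − a_i)² = 79·3² + 66·5² + 299·8² = 21497.
Exponent = 2·41² / 21497 = 0.15639.
Bound = exp(−0.15639) = 0.85522.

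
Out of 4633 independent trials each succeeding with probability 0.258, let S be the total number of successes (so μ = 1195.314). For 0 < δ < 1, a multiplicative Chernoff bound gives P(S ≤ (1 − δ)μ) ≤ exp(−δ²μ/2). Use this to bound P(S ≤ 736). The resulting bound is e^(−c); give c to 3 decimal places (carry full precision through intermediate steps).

Write 736 = (1 − δ)μ, so δ = 1 − 736/1195.314 = 0.3842622…
Then the exponent is δ²μ/2 = (μ − 736)²/(2μ) = 88.248506.

88.249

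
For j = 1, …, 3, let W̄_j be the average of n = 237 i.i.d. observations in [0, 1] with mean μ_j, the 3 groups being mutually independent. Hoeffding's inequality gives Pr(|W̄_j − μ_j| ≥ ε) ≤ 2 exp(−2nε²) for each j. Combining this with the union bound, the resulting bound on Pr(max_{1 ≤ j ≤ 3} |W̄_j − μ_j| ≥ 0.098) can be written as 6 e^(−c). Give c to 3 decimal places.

Union bound over the 3 events: Pr(max_{1 ≤ j ≤ 3} |W̄_j − μ_j| ≥ 0.098) ≤ 3·2·exp(−2nε²) = 6 exp(−2·237·0.098²).
So c = 2·237·0.098² = 4.5523.

4.552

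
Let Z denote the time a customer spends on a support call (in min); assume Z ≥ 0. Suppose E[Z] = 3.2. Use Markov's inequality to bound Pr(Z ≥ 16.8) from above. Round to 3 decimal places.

0.190

Markov's inequality: for a non-negative random variable, Pr(Z ≥ a) ≤ E[Z]/a.
Here E[Z] = 3.2 and a = 16.8, so the bound is 3.2/16.8 = 0.1905.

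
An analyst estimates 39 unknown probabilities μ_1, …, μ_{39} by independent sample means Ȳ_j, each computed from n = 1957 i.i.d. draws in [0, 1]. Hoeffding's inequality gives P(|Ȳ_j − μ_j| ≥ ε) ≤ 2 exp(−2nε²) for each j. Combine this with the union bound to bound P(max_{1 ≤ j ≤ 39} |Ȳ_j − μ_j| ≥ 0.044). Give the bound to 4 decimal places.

0.0399

Per-experiment Hoeffding bound: 2·exp(−2·1957·0.044²) = 2·exp(−7.57750) = 0.0010237.
Union bound over 39 events: 39·0.0010237 = 0.03992.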